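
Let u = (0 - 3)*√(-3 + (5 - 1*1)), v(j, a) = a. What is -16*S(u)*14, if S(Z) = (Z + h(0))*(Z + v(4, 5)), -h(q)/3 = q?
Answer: 1344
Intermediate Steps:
h(q) = -3*q
u = -3 (u = -3*√(-3 + (5 - 1)) = -3*√(-3 + 4) = -3*√1 = -3*1 = -3)
S(Z) = Z*(5 + Z) (S(Z) = (Z - 3*0)*(Z + 5) = (Z + 0)*(5 + Z) = Z*(5 + Z))
-16*S(u)*14 = -(-48)*(5 - 3)*14 = -(-48)*2*14 = -16*(-6)*14 = 96*14 = 1344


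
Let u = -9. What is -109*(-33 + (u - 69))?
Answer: 12099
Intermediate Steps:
-109*(-33 + (u - 69)) = -109*(-33 + (-9 - 69)) = -109*(-33 - 78) = -109*(-111) = 12099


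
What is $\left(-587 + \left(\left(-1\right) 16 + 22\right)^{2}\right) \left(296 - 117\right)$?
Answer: $-98629$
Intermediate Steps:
$\left(-587 + \left(\left(-1\right) 16 + 22\right)^{2}\right) \left(296 - 117\right) = \left(-587 + \left(-16 + 22\right)^{2}\right) 179 = \left(-587 + 6^{2}\right) 179 = \left(-587 + 36\right) 179 = \left(-551\right) 179 = -98629$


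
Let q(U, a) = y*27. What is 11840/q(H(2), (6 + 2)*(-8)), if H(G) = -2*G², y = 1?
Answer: 11840/27 ≈ 438.52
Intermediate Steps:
q(U, a) = 27 (q(U, a) = 1*27 = 27)
11840/q(H(2), (6 + 2)*(-8)) = 11840/27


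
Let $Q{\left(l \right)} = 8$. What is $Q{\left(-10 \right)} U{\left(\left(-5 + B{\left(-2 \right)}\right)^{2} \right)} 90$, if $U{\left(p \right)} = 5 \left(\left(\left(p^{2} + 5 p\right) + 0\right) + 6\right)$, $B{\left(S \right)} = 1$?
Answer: $1231200$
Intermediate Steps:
$U{\left(p \right)} = 30 + 5 p^{2} + 25 p$ ($U{\left(p \right)} = 5 \left(\left(p^{2} + 5 p\right) + 6\right) = 5 \left(6 + p^{2} + 5 p\right) = 30 + 5 p^{2} + 25 p$)
$Q{\left(-10 \right)} U{\left(\left(-5 + B{\left(-2 \right)}\right)^{2} \right)} 90 = 8 \left(30 + 5 \left(\left(-5 + 1\right)^{2}\right)^{2} + 25 \left(-5 + 1\right)^{2}\right) 90 = 8 \left(30 + 5 \left(\left(-4\right)^{2}\right)^{2} + 25 \left(-4\right)^{2}\right) 90 = 8 \left(30 + 5 \cdot 16^{2} + 25 \cdot 16\right) 90 = 8 \left(30 + 5 \cdot 256 + 400\right) 90 = 8 \left(30 + 1280 + 400\right) 90 = 8 \cdot 1710 \cdot 90 = 13680 \cdot 90 = 1231200$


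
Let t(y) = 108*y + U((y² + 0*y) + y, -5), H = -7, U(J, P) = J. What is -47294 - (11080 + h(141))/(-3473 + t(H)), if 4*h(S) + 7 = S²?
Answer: -396007859/8374 ≈ -47290.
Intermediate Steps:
h(S) = -7/4 + S²/4
t(y) = y² + 109*y (t(y) = 108*y + ((y² + 0*y) + y) = 108*y + ((y² + 0) + y) = 108*y + (y² + y) = 108*y + (y + y²) = y² + 109*y)
-47294 - (11080 + h(141))/(-3473 + t(H)) = -47294 - (11080 + (-7/4 + (¼)*141²))/(-3473 - 7*(109 - 7)) = -47294 - (11080 + (-7/4 + (¼)*19881))/(-3473 - 7*102) = -47294 - (11080 + (-7/4 + 19881/4))/(-3473 - 714) = -47294 - (11080 + 9937/2)/(-4187) = -47294 - 32097*(-1)/(2*4187) = -47294 - 1*(-32097/8374) = -47294 + 32097/8374 = -396007859/8374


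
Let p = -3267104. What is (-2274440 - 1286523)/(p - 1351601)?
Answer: 508709/659815 ≈ 0.77099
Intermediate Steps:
(-2274440 - 1286523)/(p - 1351601) = (-2274440 - 1286523)/(-3267104 - 1351601) = -3560963/(-4618705) = -3560963*(-1/4618705) = 508709/659815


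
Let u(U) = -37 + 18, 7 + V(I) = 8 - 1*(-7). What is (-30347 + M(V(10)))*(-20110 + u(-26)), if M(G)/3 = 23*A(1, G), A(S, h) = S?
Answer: 609465862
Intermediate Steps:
V(I) = 8 (V(I) = -7 + (8 - 1*(-7)) = -7 + (8 + 7) = -7 + 15 = 8)
u(U) = -19
M(G) = 69 (M(G) = 3*(23*1) = 3*23 = 69)
(-30347 + M(V(10)))*(-20110 + u(-26)) = (-30347 + 69)*(-20110 - 19) = -30278*(-20129) = 609465862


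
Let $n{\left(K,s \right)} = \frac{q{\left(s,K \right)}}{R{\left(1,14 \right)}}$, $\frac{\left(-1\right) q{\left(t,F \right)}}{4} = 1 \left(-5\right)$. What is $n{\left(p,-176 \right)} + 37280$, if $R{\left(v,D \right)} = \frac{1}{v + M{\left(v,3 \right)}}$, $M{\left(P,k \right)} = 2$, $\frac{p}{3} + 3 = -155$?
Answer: $37340$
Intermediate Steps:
$p = -474$ ($p = -9 + 3 \left(-155\right) = -9 - 465 = -474$)
$q{\left(t,F \right)} = 20$ ($q{\left(t,F \right)} = - 4 \cdot 1 \left(-5\right) = \left(-4\right) \left(-5\right) = 20$)
$R{\left(v,D \right)} = \frac{1}{2 + v}$ ($R{\left(v,D \right)} = \frac{1}{v + 2} = \frac{1}{2 + v}$)
$n{\left(K,s \right)} = 60$ ($n{\left(K,s \right)} = \frac{20}{\frac{1}{2 + 1}} = \frac{20}{\frac{1}{3}} = 20 \frac{1}{\frac{1}{3}} = 20 \cdot 3 = 60$)
$n{\left(p,-176 \right)} + 37280 = 60 + 37280 = 37340$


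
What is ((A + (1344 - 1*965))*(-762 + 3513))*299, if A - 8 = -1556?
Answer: -961559781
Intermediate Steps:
A = -1548 (A = 8 - 1556 = -1548)
((A + (1344 - 1*965))*(-762 + 3513))*299 = ((-1548 + (1344 - 1*965))*(-762 + 3513))*299 = ((-1548 + (1344 - 965))*2751)*299 = ((-1548 + 379)*2751)*299 = -1169*2751*299 = -3215919*299 = -961559781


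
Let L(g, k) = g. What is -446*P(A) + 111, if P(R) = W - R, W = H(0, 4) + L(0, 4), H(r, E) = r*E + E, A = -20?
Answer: -10593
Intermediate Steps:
H(r, E) = E + E*r (H(r, E) = E*r + E = E + E*r)
W = 4 (W = 4*(1 + 0) + 0 = 4*1 + 0 = 4 + 0 = 4)
P(R) = 4 - R
-446*P(A) + 111 = -446*(4 - 1*(-20)) + 111 = -446*(4 + 20) + 111 = -446*24 + 111 = -10704 + 111 = -10593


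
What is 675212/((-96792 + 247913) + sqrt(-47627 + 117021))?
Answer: 102038712652/22837487247 - 675212*sqrt(69394)/22837487247 ≈ 4.4603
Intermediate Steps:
675212/((-96792 + 247913) + sqrt(-47627 + 117021)) = 675212/(151121 + sqrt(69394))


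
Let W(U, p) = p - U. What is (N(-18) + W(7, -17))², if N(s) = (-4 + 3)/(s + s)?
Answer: 744769/1296 ≈ 574.67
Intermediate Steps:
N(s) = -1/(2*s)
(N(-18) + W(7, -17))² = (-½/(-18) + (-17 - 1*7))² = (-½*(-1/18) + (-17 - 7))² = (1/36 - 24)² = (-863/36)² = 744769/1296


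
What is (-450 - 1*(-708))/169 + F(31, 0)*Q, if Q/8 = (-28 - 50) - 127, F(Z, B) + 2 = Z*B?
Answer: 554578/169 ≈ 3281.5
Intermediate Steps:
F(Z, B) = -2 + B*Z (F(Z, B) = -2 + Z*B = -2 + B*Z)
Q = -1640 (Q = 8*((-28 - 50) - 127) = 8*(-78 - 127) = 8*(-205) = -1640)
(-450 - 1*(-708))/169 + F(31, 0)*Q = (-450 - 1*(-708))/169 + (-2 + 0*31)*(-1640) = (-450 + 708)*(1/169) + (-2 + 0)*(-1640) = 258*(1/169) - 2*(-1640) = 258/169 + 3280 = 554578/169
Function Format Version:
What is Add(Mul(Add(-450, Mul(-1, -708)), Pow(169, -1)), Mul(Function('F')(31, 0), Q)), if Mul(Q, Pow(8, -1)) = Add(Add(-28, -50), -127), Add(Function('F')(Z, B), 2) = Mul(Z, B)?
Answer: Rational(554578, 169) ≈ 3281.5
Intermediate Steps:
Function('F')(Z, B) = Add(-2, Mul(B, Z)) (Function('F')(Z, B) = Add(-2, Mul(Z, B)) = Add(-2, Mul(B, Z)))
Q = -1640 (Q = Mul(8, Add(Add(-28, -50), -127)) = Mul(8, Add(-78, -127)) = Mul(8, -205) = -1640)
Add(Mul(Add(-450, Mul(-1, -708)), Pow(169, -1)), Mul(Function('F')(31, 0), Q)) = Add(Mul(Add(-450, Mul(-1, -708)), Pow(169, -1)), Mul(Add(-2, Mul(0, 31)), -1640)) = Add(Mul(Add(-450, 708), Rational(1, 169)), Mul(Add(-2, 0), -1640)) = Add(Mul(258, Rational(1, 169)), Mul(-2, -1640)) = Add(Rational(258, 169), 3280) = Rational(554578, 169)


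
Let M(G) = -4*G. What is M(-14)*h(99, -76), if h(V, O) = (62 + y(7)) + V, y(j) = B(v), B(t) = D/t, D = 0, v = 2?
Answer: 9016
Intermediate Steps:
B(t) = 0 (B(t) = 0/t = 0)
y(j) = 0
h(V, O) = 62 + V (h(V, O) = (62 + 0) + V = 62 + V)
M(-14)*h(99, -76) = (-4*(-14))*(62 + 99) = 56*161 = 9016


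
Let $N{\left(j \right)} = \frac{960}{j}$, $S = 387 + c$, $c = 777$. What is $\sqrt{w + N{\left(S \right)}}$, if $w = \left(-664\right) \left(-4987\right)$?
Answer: $\frac{2 \sqrt{7789167318}}{97} \approx 1819.7$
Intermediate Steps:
$S = 1164$ ($S = 387 + 777 = 1164$)
$w = 3311368$
$\sqrt{w + N{\left(S \right)}} = \sqrt{3311368 + \frac{960}{1164}} = \sqrt{3311368 + 960 \cdot \frac{1}{1164}} = \sqrt{3311368 + \frac{80}{97}} = \sqrt{\frac{321202776}{97}} = \frac{2 \sqrt{7789167318}}{97}$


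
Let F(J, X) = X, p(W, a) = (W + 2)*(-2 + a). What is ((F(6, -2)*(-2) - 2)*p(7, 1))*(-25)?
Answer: 450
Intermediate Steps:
p(W, a) = (-2 + a)*(2 + W) (p(W, a) = (2 + W)*(-2 + a) = (-2 + a)*(2 + W))
((F(6, -2)*(-2) - 2)*p(7, 1))*(-25) = ((-2*(-2) - 2)*(-4 - 2*7 + 2*1 + 7*1))*(-25) = ((4 - 2)*(-4 - 14 + 2 + 7))*(-25) = (2*(-9))*(-25) = -18*(-25) = 450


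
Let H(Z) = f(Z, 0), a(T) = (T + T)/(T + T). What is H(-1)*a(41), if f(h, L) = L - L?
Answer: 0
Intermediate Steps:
f(h, L) = 0
a(T) = 1 (a(T) = (2*T)/((2*T)) = (2*T)*(1/(2*T)) = 1)
H(Z) = 0
H(-1)*a(41) = 0*1 = 0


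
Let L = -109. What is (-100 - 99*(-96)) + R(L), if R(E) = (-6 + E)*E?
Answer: 21939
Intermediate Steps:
R(E) = E*(-6 + E)
(-100 - 99*(-96)) + R(L) = (-100 - 99*(-96)) - 109*(-6 - 109) = (-100 + 9504) - 109*(-115) = 9404 + 12535 = 21939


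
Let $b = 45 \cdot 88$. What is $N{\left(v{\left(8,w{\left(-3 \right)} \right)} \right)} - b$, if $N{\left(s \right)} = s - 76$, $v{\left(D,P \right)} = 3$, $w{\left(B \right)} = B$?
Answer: $-4033$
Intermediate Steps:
$b = 3960$
$N{\left(s \right)} = -76 + s$
$N{\left(v{\left(8,w{\left(-3 \right)} \right)} \right)} - b = \left(-76 + 3\right) - 3960 = -73 - 3960 = -4033$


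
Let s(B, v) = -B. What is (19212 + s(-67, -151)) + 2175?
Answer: 21454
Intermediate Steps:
(19212 + s(-67, -151)) + 2175 = (19212 - 1*(-67)) + 2175 = (19212 + 67) + 2175 = 19279 + 2175 = 21454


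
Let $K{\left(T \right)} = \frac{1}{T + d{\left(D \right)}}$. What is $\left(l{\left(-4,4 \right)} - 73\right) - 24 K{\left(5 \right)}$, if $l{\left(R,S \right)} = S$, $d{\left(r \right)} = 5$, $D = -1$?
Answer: $- \frac{357}{5} \approx -71.4$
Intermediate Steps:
$K{\left(T \right)} = \frac{1}{5 + T}$ ($K{\left(T \right)} = \frac{1}{T + 5} = \frac{1}{5 + T}$)
$\left(l{\left(-4,4 \right)} - 73\right) - 24 K{\left(5 \right)} = \left(4 - 73\right) - \frac{24}{5 + 5} = -69 - \frac{24}{10} = -69 - \frac{12}{5} = - \frac{357}{5}$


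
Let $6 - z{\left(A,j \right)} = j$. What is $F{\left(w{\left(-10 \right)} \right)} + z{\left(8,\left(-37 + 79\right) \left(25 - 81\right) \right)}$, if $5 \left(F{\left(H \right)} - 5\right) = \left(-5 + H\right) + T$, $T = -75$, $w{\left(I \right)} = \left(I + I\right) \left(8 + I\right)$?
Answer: $2355$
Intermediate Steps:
$w{\left(I \right)} = 2 I \left(8 + I\right)$
$z{\left(A,j \right)} = 6 - j$
$F{\left(H \right)} = -11 + \frac{H}{5}$ ($F{\left(H \right)} = 5 + \frac{\left(-5 + H\right) - 75}{5} = 5 + \frac{-80 + H}{5} = 5 + \left(-16 + \frac{H}{5}\right) = -11 + \frac{H}{5}$)
$F{\left(w{\left(-10 \right)} \right)} + z{\left(8,\left(-37 + 79\right) \left(25 - 81\right) \right)} = \left(-11 + \frac{2 \left(-10\right) \left(8 - 10\right)}{5}\right) - \left(-6 + \left(-37 + 79\right) \left(25 - 81\right)\right) = \left(-11 + \frac{2 \left(-10\right) \left(-2\right)}{5}\right) - \left(-6 + 42 \left(-56\right)\right) = \left(-11 + \frac{1}{5} \cdot 40\right) + \left(6 - -2352\right) = \left(-11 + 8\right) + \left(6 + 2352\right) = -3 + 2358 = 2355$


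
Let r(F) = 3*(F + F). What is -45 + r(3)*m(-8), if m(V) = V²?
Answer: 1107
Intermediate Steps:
r(F) = 6*F (r(F) = 3*(2*F) = 6*F)
-45 + r(3)*m(-8) = -45 + (6*3)*(-8)² = -45 + 18*64 = -45 + 1152 = 1107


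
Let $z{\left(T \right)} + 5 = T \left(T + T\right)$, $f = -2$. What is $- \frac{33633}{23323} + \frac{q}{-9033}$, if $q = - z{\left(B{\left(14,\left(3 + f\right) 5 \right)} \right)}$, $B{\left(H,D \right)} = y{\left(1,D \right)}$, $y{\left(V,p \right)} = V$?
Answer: $- \frac{101292286}{70225553} \approx -1.4424$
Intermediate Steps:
$B{\left(H,D \right)} = 1$
$z{\left(T \right)} = -5 + 2 T^{2}$ ($z{\left(T \right)} = -5 + T \left(T + T\right) = -5 + T 2 T = -5 + 2 T^{2}$)
$q = 3$ ($q = - (-5 + 2 \cdot 1^{2}) = - (-5 + 2 \cdot 1) = - (-5 + 2) = \left(-1\right) \left(-3\right) = 3$)
$- \frac{33633}{23323} + \frac{q}{-9033} = - \frac{33633}{23323} + \frac{3}{-9033} = \left(-33633\right) \frac{1}{23323} + 3 \left(- \frac{1}{9033}\right) = - \frac{33633}{23323} - \frac{1}{3011} = - \frac{101292286}{70225553}$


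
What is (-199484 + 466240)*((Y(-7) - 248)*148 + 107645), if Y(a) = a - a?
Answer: 18923937396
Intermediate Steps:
Y(a) = 0
(-199484 + 466240)*((Y(-7) - 248)*148 + 107645) = (-199484 + 466240)*((0 - 248)*148 + 107645) = 266756*(-248*148 + 107645) = 266756*(-36704 + 107645) = 266756*70941 = 18923937396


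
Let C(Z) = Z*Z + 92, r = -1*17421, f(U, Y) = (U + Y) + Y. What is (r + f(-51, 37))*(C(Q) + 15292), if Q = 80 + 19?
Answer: -438168630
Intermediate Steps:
f(U, Y) = U + 2*Y
r = -17421
Q = 99
C(Z) = 92 + Z² (C(Z) = Z² + 92 = 92 + Z²)
(r + f(-51, 37))*(C(Q) + 15292) = (-17421 + (-51 + 2*37))*((92 + 99²) + 15292) = (-17421 + (-51 + 74))*((92 + 9801) + 15292) = (-17421 + 23)*(9893 + 15292) = -17398*25185 = -438168630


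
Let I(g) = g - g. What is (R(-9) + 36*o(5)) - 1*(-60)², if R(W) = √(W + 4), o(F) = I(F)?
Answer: -3600 + I*√5 ≈ -3600.0 + 2.2361*I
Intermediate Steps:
I(g) = 0
o(F) = 0
R(W) = √(4 + W)
(R(-9) + 36*o(5)) - 1*(-60)² = (√(4 - 9) + 36*0) - 1*(-60)² = (√(-5) + 0) - 1*3600 = (I*√5 + 0) - 3600 = I*√5 - 3600 = -3600 + I*√5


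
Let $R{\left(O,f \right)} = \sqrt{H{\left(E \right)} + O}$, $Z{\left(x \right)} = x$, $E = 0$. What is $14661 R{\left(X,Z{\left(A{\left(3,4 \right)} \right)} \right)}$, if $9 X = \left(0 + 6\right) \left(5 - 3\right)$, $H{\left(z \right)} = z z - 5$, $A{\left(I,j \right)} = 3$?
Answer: $4887 i \sqrt{33} \approx 28074.0 i$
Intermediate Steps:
$H{\left(z \right)} = -5 + z^{2}$ ($H{\left(z \right)} = z^{2} - 5 = -5 + z^{2}$)
$X = \frac{4}{3}$ ($X = \frac{\left(0 + 6\right) \left(5 - 3\right)}{9} = \frac{6 \cdot 2}{9} = \frac{1}{9} \cdot 12 = \frac{4}{3} \approx 1.3333$)
$R{\left(O,f \right)} = \sqrt{-5 + O}$ ($R{\left(O,f \right)} = \sqrt{\left(-5 + 0^{2}\right) + O} = \sqrt{\left(-5 + 0\right) + O} = \sqrt{-5 + O}$)
$14661 R{\left(X,Z{\left(A{\left(3,4 \right)} \right)} \right)} = 14661 \sqrt{-5 + \frac{4}{3}} = 14661 \sqrt{- \frac{11}{3}} = 14661 \frac{i \sqrt{33}}{3} = 4887 i \sqrt{33}$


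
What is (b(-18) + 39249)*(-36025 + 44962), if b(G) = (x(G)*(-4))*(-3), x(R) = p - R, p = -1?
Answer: 352591461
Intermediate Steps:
x(R) = -1 - R
b(G) = -12 - 12*G (b(G) = ((-1 - G)*(-4))*(-3) = (4 + 4*G)*(-3) = -12 - 12*G)
(b(-18) + 39249)*(-36025 + 44962) = ((-12 - 12*(-18)) + 39249)*(-36025 + 44962) = ((-12 + 216) + 39249)*8937 = (204 + 39249)*8937 = 39453*8937 = 352591461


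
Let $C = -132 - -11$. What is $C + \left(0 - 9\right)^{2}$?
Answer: $-40$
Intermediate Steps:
$C = -121$ ($C = -132 + 11 = -121$)
$C + \left(0 - 9\right)^{2} = -121 + \left(0 - 9\right)^{2} = -121 + \left(-9\right)^{2} = -121 + 81 = -40$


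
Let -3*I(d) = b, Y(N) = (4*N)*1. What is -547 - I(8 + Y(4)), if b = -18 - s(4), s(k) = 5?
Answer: -1664/3 ≈ -554.67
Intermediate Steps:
Y(N) = 4*N
b = -23 (b = -18 - 1*5 = -18 - 5 = -23)
I(d) = 23/3 (I(d) = -⅓*(-23) = 23/3)
-547 - I(8 + Y(4)) = -547 - 1*23/3 = -547 - 23/3 = -1664/3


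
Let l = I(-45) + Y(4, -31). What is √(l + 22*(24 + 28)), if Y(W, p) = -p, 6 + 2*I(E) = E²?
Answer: √8738/2 ≈ 46.739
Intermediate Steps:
I(E) = -3 + E²/2
l = 2081/2 (l = (-3 + (½)*(-45)²) - 1*(-31) = (-3 + (½)*2025) + 31 = (-3 + 2025/2) + 31 = 2019/2 + 31 = 2081/2 ≈ 1040.5)
√(l + 22*(24 + 28)) = √(2081/2 + 22*(24 + 28)) = √(2081/2 + 22*52) = √(2081/2 + 1144) = √(4369/2) = √8738/2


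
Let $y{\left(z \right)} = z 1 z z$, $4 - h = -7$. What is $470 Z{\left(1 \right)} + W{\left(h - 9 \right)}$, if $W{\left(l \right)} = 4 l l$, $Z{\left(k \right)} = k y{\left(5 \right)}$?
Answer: $58766$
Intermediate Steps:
$h = 11$ ($h = 4 - -7 = 4 + 7 = 11$)
$y{\left(z \right)} = z^{3}$ ($y{\left(z \right)} = z z z = z^{2} z = z^{3}$)
$Z{\left(k \right)} = 125 k$ ($Z{\left(k \right)} = k 5^{3} = k 125 = 125 k$)
$W{\left(l \right)} = 4 l^{2}$
$470 Z{\left(1 \right)} + W{\left(h - 9 \right)} = 470 \cdot 125 \cdot 1 + 4 \left(11 - 9\right)^{2} = 470 \cdot 125 + 4 \left(11 - 9\right)^{2} = 58750 + 4 \cdot 2^{2} = 58750 + 4 \cdot 4 = 58750 + 16 = 58766$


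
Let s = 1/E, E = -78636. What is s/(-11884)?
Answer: 1/934510224 ≈ 1.0701e-9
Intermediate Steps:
s = -1/78636 (s = 1/(-78636) = -1/78636 ≈ -1.2717e-5)
s/(-11884) = -1/78636/(-11884) = -1/78636*(-1/11884) = 1/934510224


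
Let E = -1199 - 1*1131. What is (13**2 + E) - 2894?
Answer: -5055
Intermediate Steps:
E = -2330 (E = -1199 - 1131 = -2330)
(13**2 + E) - 2894 = (13**2 - 2330) - 2894 = (169 - 2330) - 2894 = -2161 - 2894 = -5055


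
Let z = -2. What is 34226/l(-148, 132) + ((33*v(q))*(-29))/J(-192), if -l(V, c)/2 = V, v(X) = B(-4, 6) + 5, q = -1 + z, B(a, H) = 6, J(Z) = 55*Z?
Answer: 1380843/11840 ≈ 116.63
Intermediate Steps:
q = -3 (q = -1 - 2 = -3)
v(X) = 11 (v(X) = 6 + 5 = 11)
l(V, c) = -2*V
34226/l(-148, 132) + ((33*v(q))*(-29))/J(-192) = 34226/((-2*(-148))) + ((33*11)*(-29))/((55*(-192))) = 34226/296 + (363*(-29))/(-10560) = 34226*(1/296) - 10527*(-1/10560) = 17113/148 + 319/320 = 1380843/11840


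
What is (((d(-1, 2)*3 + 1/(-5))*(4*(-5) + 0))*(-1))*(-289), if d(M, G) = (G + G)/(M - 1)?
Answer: 35836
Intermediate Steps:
d(M, G) = 2*G/(-1 + M) (d(M, G) = (2*G)/(-1 + M) = 2*G/(-1 + M))
(((d(-1, 2)*3 + 1/(-5))*(4*(-5) + 0))*(-1))*(-289) = ((((2*2/(-1 - 1))*3 + 1/(-5))*(4*(-5) + 0))*(-1))*(-289) = ((((2*2/(-2))*3 - ⅕)*(-20 + 0))*(-1))*(-289) = ((((2*2*(-½))*3 - ⅕)*(-20))*(-1))*(-289) = (((-2*3 - ⅕)*(-20))*(-1))*(-289) = (((-6 - ⅕)*(-20))*(-1))*(-289) = (-31/5*(-20)*(-1))*(-289) = (124*(-1))*(-289) = -124*(-289) = 35836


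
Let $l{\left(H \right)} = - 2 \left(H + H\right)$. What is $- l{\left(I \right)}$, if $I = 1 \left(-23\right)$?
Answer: $-92$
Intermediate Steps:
$I = -23$
$l{\left(H \right)} = - 4 H$ ($l{\left(H \right)} = - 2 \cdot 2 H = - 4 H$)
$- l{\left(I \right)} = - \left(-4\right) \left(-23\right) = \left(-1\right) 92 = -92$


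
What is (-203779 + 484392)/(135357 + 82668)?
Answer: 280613/218025 ≈ 1.2871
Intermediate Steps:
(-203779 + 484392)/(135357 + 82668) = 280613/218025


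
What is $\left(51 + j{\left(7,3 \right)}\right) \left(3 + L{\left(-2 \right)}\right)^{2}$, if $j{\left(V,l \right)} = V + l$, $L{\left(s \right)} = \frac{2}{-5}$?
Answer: $\frac{10309}{25} \approx 412.36$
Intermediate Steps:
$L{\left(s \right)} = - \frac{2}{5}$ ($L{\left(s \right)} = 2 \left(- \frac{1}{5}\right) = - \frac{2}{5}$)
$\left(51 + j{\left(7,3 \right)}\right) \left(3 + L{\left(-2 \right)}\right)^{2} = \left(51 + \left(7 + 3\right)\right) \left(3 - \frac{2}{5}\right)^{2} = \left(51 + 10\right) \left(\frac{13}{5}\right)^{2} = 61 \cdot \frac{169}{25} = \frac{10309}{25}$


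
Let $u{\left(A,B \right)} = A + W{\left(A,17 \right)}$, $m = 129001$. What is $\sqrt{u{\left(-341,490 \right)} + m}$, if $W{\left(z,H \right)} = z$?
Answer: $\sqrt{128319} \approx 358.22$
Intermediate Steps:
$u{\left(A,B \right)} = 2 A$ ($u{\left(A,B \right)} = A + A = 2 A$)
$\sqrt{u{\left(-341,490 \right)} + m} = \sqrt{2 \left(-341\right) + 129001} = \sqrt{-682 + 129001} = \sqrt{128319}$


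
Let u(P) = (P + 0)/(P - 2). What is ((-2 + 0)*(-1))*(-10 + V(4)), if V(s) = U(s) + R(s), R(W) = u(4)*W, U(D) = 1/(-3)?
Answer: -14/3 ≈ -4.6667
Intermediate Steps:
U(D) = -⅓
u(P) = P/(-2 + P)
R(W) = 2*W (R(W) = (4/(-2 + 4))*W = (4/2)*W = (4*(½))*W = 2*W)
V(s) = -⅓ + 2*s
((-2 + 0)*(-1))*(-10 + V(4)) = ((-2 + 0)*(-1))*(-10 + (-⅓ + 2*4)) = (-2*(-1))*(-10 + (-⅓ + 8)) = 2*(-10 + 23/3) = 2*(-7/3) = -14/3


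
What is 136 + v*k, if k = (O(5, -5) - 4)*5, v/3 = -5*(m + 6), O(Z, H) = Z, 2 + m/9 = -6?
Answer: 5086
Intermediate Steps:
m = -72 (m = -18 + 9*(-6) = -18 - 54 = -72)
v = 990 (v = 3*(-5*(-72 + 6)) = 3*(-5*(-66)) = 3*330 = 990)
k = 5 (k = (5 - 4)*5 = 1*5 = 5)
136 + v*k = 136 + 990*5 = 136 + 4950 = 5086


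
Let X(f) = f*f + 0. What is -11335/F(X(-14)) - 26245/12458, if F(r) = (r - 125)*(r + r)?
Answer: -435831135/173365528 ≈ -2.5139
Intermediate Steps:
X(f) = f² (X(f) = f² + 0 = f²)
F(r) = 2*r*(-125 + r) (F(r) = (-125 + r)*(2*r) = 2*r*(-125 + r))
-11335/F(X(-14)) - 26245/12458 = -11335*1/(392*(-125 + (-14)²)) - 26245/12458 = -11335*1/(392*(-125 + 196)) - 26245*1/12458 = -11335/(2*196*71) - 26245/12458 = -11335/27832 - 26245/12458 = -435831135/173365528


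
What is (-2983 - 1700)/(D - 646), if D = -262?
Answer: 4683/908 ≈ 5.1575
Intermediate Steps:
(-2983 - 1700)/(D - 646) = (-2983 - 1700)/(-262 - 646) = -4683/(-908) = -4683*(-1/908) = 4683/908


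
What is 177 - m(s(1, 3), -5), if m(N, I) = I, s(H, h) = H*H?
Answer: 182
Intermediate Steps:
s(H, h) = H**2
177 - m(s(1, 3), -5) = 177 - 1*(-5) = 177 + 5 = 182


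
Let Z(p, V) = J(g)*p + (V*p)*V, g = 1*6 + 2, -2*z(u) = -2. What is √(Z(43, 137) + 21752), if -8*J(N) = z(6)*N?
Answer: 26*√1226 ≈ 910.37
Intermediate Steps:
z(u) = 1 (z(u) = -½*(-2) = 1)
g = 8 (g = 6 + 2 = 8)
J(N) = -N/8
Z(p, V) = -p + p*V² (Z(p, V) = (-⅛*8)*p + (V*p)*V = -p + p*V²)
√(Z(43, 137) + 21752) = √(43*(-1 + 137²) + 21752) = √(43*(-1 + 18769) + 21752) = √(43*18768 + 21752) = √(807024 + 21752) = √828776 = 26*√1226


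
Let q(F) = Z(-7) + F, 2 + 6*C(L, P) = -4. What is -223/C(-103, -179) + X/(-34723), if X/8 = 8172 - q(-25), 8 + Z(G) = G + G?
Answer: 7677477/34723 ≈ 221.11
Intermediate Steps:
Z(G) = -8 + 2*G (Z(G) = -8 + (G + G) = -8 + 2*G)
C(L, P) = -1 (C(L, P) = -⅓ + (⅙)*(-4) = -⅓ - ⅔ = -1)
q(F) = -22 + F (q(F) = (-8 + 2*(-7)) + F = (-8 - 14) + F = -22 + F)
X = 65752 (X = 8*(8172 - (-22 - 25)) = 8*(8172 - 1*(-47)) = 8*(8172 + 47) = 8*8219 = 65752)
-223/C(-103, -179) + X/(-34723) = -223/(-1) + 65752/(-34723) = -223*(-1) + 65752*(-1/34723) = 223 - 65752/34723 = 7677477/34723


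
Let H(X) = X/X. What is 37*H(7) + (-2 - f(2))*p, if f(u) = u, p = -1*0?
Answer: 37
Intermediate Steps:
p = 0
H(X) = 1
37*H(7) + (-2 - f(2))*p = 37*1 + (-2 - 1*2)*0 = 37 + (-2 - 2)*0 = 37 - 4*0 = 37 + 0 = 37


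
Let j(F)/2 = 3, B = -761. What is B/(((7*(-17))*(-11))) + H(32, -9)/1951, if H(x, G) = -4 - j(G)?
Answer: -1497801/2553859 ≈ -0.58648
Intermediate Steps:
j(F) = 6 (j(F) = 2*3 = 6)
H(x, G) = -10 (H(x, G) = -4 - 1*6 = -4 - 6 = -10)
B/(((7*(-17))*(-11))) + H(32, -9)/1951 = -761/((7*(-17))*(-11)) - 10/1951 = -761/((-119*(-11))) - 10*1/1951 = -761/1309 - 10/1951 = -1497801/2553859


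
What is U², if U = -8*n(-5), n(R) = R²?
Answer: 40000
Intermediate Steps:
U = -200 (U = -8*(-5)² = -8*25 = -200)
U² = (-200)² = 40000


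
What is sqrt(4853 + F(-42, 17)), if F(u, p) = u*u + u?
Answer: 5*sqrt(263) ≈ 81.086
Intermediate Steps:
F(u, p) = u + u**2 (F(u, p) = u**2 + u = u + u**2)
sqrt(4853 + F(-42, 17)) = sqrt(4853 - 42*(1 - 42)) = sqrt(4853 - 42*(-41)) = sqrt(4853 + 1722) = sqrt(6575) = 5*sqrt(263)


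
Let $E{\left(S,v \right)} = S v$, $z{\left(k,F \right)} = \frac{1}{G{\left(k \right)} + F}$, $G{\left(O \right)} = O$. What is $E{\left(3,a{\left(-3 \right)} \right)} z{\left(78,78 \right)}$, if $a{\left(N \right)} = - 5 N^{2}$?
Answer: $- \frac{45}{52} \approx -0.86539$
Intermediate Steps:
$z{\left(k,F \right)} = \frac{1}{F + k}$ ($z{\left(k,F \right)} = \frac{1}{k + F} = \frac{1}{F + k}$)
$E{\left(3,a{\left(-3 \right)} \right)} z{\left(78,78 \right)} = \frac{3 \left(- 5 \left(-3\right)^{2}\right)}{78 + 78} = \frac{3 \left(\left(-5\right) 9\right)}{156} = 3 \left(-45\right) \frac{1}{156} = \left(-135\right) \frac{1}{156} = - \frac{45}{52}$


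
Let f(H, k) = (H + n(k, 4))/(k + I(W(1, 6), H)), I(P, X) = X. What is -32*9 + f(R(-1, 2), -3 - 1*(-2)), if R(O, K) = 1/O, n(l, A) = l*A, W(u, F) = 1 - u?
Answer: -571/2 ≈ -285.50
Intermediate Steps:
n(l, A) = A*l
f(H, k) = (H + 4*k)/(H + k) (f(H, k) = (H + 4*k)/(k + H) = (H + 4*k)/(H + k))
-32*9 + f(R(-1, 2), -3 - 1*(-2)) = -32*9 + (1/(-1) + 4*(-3 - 1*(-2)))/(1/(-1) + (-3 - 1*(-2))) = -288 + (-1 + 4*(-3 + 2))/(-1 + (-3 + 2)) = -288 + (-1 + 4*(-1))/(-1 - 1) = -288 + (-1 - 4)/(-2) = -288 - ½*(-5) = -288 + 5/2 = -571/2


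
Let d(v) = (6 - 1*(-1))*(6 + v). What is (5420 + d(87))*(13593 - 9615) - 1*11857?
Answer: 24138581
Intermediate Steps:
d(v) = 42 + 7*v (d(v) = (6 + 1)*(6 + v) = 7*(6 + v) = 42 + 7*v)
(5420 + d(87))*(13593 - 9615) - 1*11857 = (5420 + (42 + 7*87))*(13593 - 9615) - 1*11857 = (5420 + (42 + 609))*3978 - 11857 = (5420 + 651)*3978 - 11857 = 6071*3978 - 11857 = 24150438 - 11857 = 24138581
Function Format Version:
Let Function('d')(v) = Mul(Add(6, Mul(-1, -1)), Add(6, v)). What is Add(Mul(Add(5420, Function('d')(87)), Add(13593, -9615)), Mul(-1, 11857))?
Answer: 24138581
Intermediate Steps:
Function('d')(v) = Add(42, Mul(7, v)) (Function('d')(v) = Mul(Add(6, 1), Add(6, v)) = Mul(7, Add(6, v)) = Add(42, Mul(7, v)))
Add(Mul(Add(5420, Function('d')(87)), Add(13593, -9615)), Mul(-1, 11857)) = Add(Mul(Add(5420, Add(42, Mul(7, 87))), Add(13593, -9615)), Mul(-1, 11857)) = Add(Mul(Add(5420, Add(42, 609)), 3978), -11857) = Add(Mul(Add(5420, 651), 3978), -11857) = Add(Mul(6071, 3978), -11857) = Add(24150438, -11857) = 24138581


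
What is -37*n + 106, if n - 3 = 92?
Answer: -3409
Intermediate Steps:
n = 95 (n = 3 + 92 = 95)
-37*n + 106 = -37*95 + 106 = -3515 + 106 = -3409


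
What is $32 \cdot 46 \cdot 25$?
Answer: $36800$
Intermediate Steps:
$32 \cdot 46 \cdot 25 = 1472 \cdot 25 = 36800$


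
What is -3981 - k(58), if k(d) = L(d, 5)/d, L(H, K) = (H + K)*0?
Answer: -3981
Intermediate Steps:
L(H, K) = 0
k(d) = 0 (k(d) = 0/d = 0)
-3981 - k(58) = -3981 - 1*0 = -3981 + 0 = -3981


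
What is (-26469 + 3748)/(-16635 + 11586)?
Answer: 22721/5049 ≈ 4.5001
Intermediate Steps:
(-26469 + 3748)/(-16635 + 11586) = -22721/(-5049) = -22721*(-1/5049) = 22721/5049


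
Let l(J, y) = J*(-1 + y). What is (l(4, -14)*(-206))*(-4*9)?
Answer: -444960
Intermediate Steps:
(l(4, -14)*(-206))*(-4*9) = ((4*(-1 - 14))*(-206))*(-4*9) = ((4*(-15))*(-206))*(-36) = -60*(-206)*(-36) = 12360*(-36) = -444960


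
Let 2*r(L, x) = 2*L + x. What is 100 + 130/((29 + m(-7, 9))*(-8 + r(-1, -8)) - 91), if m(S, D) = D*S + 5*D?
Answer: 895/9 ≈ 99.444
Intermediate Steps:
m(S, D) = 5*D + D*S
r(L, x) = L + x/2 (r(L, x) = (2*L + x)/2 = (x + 2*L)/2 = L + x/2)
100 + 130/((29 + m(-7, 9))*(-8 + r(-1, -8)) - 91) = 100 + 130/((29 + 9*(5 - 7))*(-8 + (-1 + (1/2)*(-8))) - 91) = 100 + 130/((29 + 9*(-2))*(-8 + (-1 - 4)) - 91) = 100 + 130/((29 - 18)*(-8 - 5) - 91) = 100 + 130/(11*(-13) - 91) = 100 + 130/(-143 - 91) = 100 + 130/(-234) = 100 + 130*(-1/234) = 100 - 5/9 = 895/9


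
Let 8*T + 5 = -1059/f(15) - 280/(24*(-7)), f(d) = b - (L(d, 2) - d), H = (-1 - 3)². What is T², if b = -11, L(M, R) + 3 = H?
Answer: 117649/576 ≈ 204.25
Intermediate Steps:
H = 16 (H = (-4)² = 16)
L(M, R) = 13 (L(M, R) = -3 + 16 = 13)
f(d) = -24 + d (f(d) = -11 - (13 - d) = -11 + (-13 + d) = -24 + d)
T = 343/24 (T = -5/8 + (-1059/(-24 + 15) - 280/(24*(-7)))/8 = -5/8 + (-1059/(-9) - 280/(-168))/8 = -5/8 + (-1059*(-⅑) - 280*(-1/168))/8 = -5/8 + (353/3 + 5/3)/8 = -5/8 + (⅛)*(358/3) = -5/8 + 179/12 = 343/24 ≈ 14.292)
T² = (343/24)² = 117649/576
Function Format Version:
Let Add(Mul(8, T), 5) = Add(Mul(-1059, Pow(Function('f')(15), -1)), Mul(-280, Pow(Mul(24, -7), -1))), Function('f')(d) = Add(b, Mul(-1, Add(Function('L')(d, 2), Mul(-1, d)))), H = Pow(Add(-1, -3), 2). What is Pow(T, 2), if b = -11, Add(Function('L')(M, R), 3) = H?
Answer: Rational(117649, 576) ≈ 204.25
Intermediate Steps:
H = 16 (H = Pow(-4, 2) = 16)
Function('L')(M, R) = 13 (Function('L')(M, R) = Add(-3, 16) = 13)
Function('f')(d) = Add(-24, d) (Function('f')(d) = Add(-11, Mul(-1, Add(13, Mul(-1, d)))) = Add(-11, Add(-13, d)) = Add(-24, d))
T = Rational(343, 24) (T = Add(Rational(-5, 8), Mul(Rational(1, 8), Add(Mul(-1059, Pow(Add(-24, 15), -1)), Mul(-280, Pow(Mul(24, -7), -1))))) = Add(Rational(-5, 8), Mul(Rational(1, 8), Add(Mul(-1059, Pow(-9, -1)), Mul(-280, Pow(-168, -1))))) = Add(Rational(-5, 8), Mul(Rational(1, 8), Add(Mul(-1059, Rational(-1, 9)), Mul(-280, Rational(-1, 168))))) = Add(Rational(-5, 8), Mul(Rational(1, 8), Add(Rational(353, 3), Rational(5, 3)))) = Add(Rational(-5, 8), Mul(Rational(1, 8), Rational(358, 3))) = Add(Rational(-5, 8), Rational(179, 12)) = Rational(343, 24) ≈ 14.292)
Pow(T, 2) = Pow(Rational(343, 24), 2) = Rational(117649, 576)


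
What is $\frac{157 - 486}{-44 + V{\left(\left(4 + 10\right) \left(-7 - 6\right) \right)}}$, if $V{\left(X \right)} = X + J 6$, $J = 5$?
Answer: $\frac{47}{28} \approx 1.6786$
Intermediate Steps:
$V{\left(X \right)} = 30 + X$ ($V{\left(X \right)} = X + 5 \cdot 6 = X + 30 = 30 + X$)
$\frac{157 - 486}{-44 + V{\left(\left(4 + 10\right) \left(-7 - 6\right) \right)}} = \frac{157 - 486}{-44 + \left(30 + \left(4 + 10\right) \left(-7 - 6\right)\right)} = - \frac{329}{-44 + \left(30 + 14 \left(-13\right)\right)} = - \frac{329}{-44 + \left(30 - 182\right)} = - \frac{329}{-44 - 152} = - \frac{329}{-196} = \left(-329\right) \left(- \frac{1}{196}\right) = \frac{47}{28}$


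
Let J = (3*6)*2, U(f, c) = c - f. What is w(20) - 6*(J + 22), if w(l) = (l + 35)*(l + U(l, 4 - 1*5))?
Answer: -403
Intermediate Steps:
J = 36 (J = 18*2 = 36)
w(l) = -35 - l (w(l) = (l + 35)*(l + ((4 - 1*5) - l)) = (35 + l)*(l + ((4 - 5) - l)) = (35 + l)*(l + (-1 - l)) = (35 + l)*(-1) = -35 - l)
w(20) - 6*(J + 22) = (-35 - 1*20) - 6*(36 + 22) = (-35 - 20) - 6*58 = -55 - 348 = -403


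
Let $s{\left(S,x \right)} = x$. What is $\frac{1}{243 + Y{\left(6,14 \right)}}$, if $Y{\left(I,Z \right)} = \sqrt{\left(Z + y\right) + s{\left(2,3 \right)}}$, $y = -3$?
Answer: $\frac{243}{59035} - \frac{\sqrt{14}}{59035} \approx 0.0040528$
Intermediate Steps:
$Y{\left(I,Z \right)} = \sqrt{Z}$ ($Y{\left(I,Z \right)} = \sqrt{\left(Z - 3\right) + 3} = \sqrt{\left(-3 + Z\right) + 3} = \sqrt{Z}$)
$\frac{1}{243 + Y{\left(6,14 \right)}} = \frac{1}{243 + \sqrt{14}}$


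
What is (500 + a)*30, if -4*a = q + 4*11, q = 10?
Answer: 14595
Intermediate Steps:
a = -27/2 (a = -(10 + 4*11)/4 = -(10 + 44)/4 = -¼*54 = -27/2 ≈ -13.500)
(500 + a)*30 = (500 - 27/2)*30 = (973/2)*30 = 14595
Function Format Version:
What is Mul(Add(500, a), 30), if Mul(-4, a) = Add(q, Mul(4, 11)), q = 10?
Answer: 14595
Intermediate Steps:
a = Rational(-27, 2) (a = Mul(Rational(-1, 4), Add(10, Mul(4, 11))) = Mul(Rational(-1, 4), Add(10, 44)) = Mul(Rational(-1, 4), 54) = Rational(-27, 2) ≈ -13.500)
Mul(Add(500, a), 30) = Mul(Add(500, Rational(-27, 2)), 30) = Mul(Rational(973, 2), 30) = 14595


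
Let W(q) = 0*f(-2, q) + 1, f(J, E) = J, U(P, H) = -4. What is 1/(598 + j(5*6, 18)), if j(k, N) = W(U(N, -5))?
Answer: 1/599 ≈ 0.0016694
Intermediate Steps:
W(q) = 1 (W(q) = 0*(-2) + 1 = 0 + 1 = 1)
j(k, N) = 1
1/(598 + j(5*6, 18)) = 1/(598 + 1) = 1/599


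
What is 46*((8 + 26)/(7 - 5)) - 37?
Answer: 745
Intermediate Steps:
46*((8 + 26)/(7 - 5)) - 37 = 46*(34/2) - 37 = 46*(34*(1/2)) - 37 = 46*17 - 37 = 782 - 37 = 745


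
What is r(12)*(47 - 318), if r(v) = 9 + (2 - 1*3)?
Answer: -2168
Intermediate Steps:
r(v) = 8 (r(v) = 9 + (2 - 3) = 9 - 1 = 8)
r(12)*(47 - 318) = 8*(47 - 318) = 8*(-271) = -2168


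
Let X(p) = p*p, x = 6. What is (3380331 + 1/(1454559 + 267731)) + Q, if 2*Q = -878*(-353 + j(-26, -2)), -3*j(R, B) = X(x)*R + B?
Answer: 17557217156483/5166870 ≈ 3.3980e+6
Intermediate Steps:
X(p) = p²
j(R, B) = -12*R - B/3 (j(R, B) = -(6²*R + B)/3 = -(36*R + B)/3 = -(B + 36*R)/3 = -12*R - B/3)
Q = 53119/3 (Q = (-878*(-353 + (-12*(-26) - ⅓*(-2))))/2 = (-878*(-353 + (312 + ⅔)))/2 = (-878*(-353 + 938/3))/2 = (-878*(-121/3))/2 = (½)*(106238/3) = 53119/3 ≈ 17706.)
(3380331 + 1/(1454559 + 267731)) + Q = (3380331 + 1/(1454559 + 267731)) + 53119/3 = (3380331 + 1/1722290) + 53119/3 = 5821910277991/1722290 + 53119/3 = 17557217156483/5166870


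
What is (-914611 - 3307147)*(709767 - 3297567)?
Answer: 10925065352400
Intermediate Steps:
(-914611 - 3307147)*(709767 - 3297567) = -4221758*(-2587800) = 10925065352400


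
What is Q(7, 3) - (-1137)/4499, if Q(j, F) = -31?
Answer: -138332/4499 ≈ -30.747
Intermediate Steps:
Q(7, 3) - (-1137)/4499 = -31 - (-1137)/4499 = -31 - 1*(-1137/4499) = -31 + 1137/4499 = -138332/4499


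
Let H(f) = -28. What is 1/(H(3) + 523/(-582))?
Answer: -582/16819 ≈ -0.034604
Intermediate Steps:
1/(H(3) + 523/(-582)) = 1/(-28 + 523/(-582)) = 1/(-28 + 523*(-1/582)) = 1/(-28 - 523/582) = 1/(-16819/582) = -582/16819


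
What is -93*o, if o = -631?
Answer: 58683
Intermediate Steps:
-93*o = -93*(-631) = 58683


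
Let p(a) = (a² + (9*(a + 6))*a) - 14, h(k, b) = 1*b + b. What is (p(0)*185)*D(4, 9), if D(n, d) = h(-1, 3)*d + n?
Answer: -150220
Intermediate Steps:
h(k, b) = 2*b (h(k, b) = b + b = 2*b)
p(a) = -14 + a² + a*(54 + 9*a) (p(a) = (a² + (9*(6 + a))*a) - 14 = (a² + (54 + 9*a)*a) - 14 = (a² + a*(54 + 9*a)) - 14 = -14 + a² + a*(54 + 9*a))
D(n, d) = n + 6*d (D(n, d) = (2*3)*d + n = 6*d + n = n + 6*d)
(p(0)*185)*D(4, 9) = ((-14 + 10*0² + 54*0)*185)*(4 + 6*9) = ((-14 + 10*0 + 0)*185)*(4 + 54) = ((-14 + 0 + 0)*185)*58 = -14*185*58 = -2590*58 = -150220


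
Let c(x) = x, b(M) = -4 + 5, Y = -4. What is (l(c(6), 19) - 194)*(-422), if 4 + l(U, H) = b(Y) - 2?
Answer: 83978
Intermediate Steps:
b(M) = 1
l(U, H) = -5 (l(U, H) = -4 + (1 - 2) = -4 - 1 = -5)
(l(c(6), 19) - 194)*(-422) = (-5 - 194)*(-422) = -199*(-422) = 83978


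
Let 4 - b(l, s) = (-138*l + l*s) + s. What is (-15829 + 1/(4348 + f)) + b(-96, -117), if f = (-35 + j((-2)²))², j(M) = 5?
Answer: -210906623/5248 ≈ -40188.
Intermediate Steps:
f = 900 (f = (-35 + 5)² = (-30)² = 900)
b(l, s) = 4 - s + 138*l - l*s (b(l, s) = 4 - ((-138*l + l*s) + s) = 4 - (s - 138*l + l*s) = 4 + (-s + 138*l - l*s) = 4 - s + 138*l - l*s)
(-15829 + 1/(4348 + f)) + b(-96, -117) = (-15829 + 1/(4348 + 900)) + (4 - 1*(-117) + 138*(-96) - 1*(-96)*(-117)) = (-15829 + 1/5248) + (4 + 117 - 13248 - 11232) = (-15829 + 1/5248) - 24359 = -83070591/5248 - 24359 = -210906623/5248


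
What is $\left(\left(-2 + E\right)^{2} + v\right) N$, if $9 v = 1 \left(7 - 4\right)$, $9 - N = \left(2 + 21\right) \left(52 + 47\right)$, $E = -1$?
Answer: $-21168$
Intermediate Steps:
$N = -2268$ ($N = 9 - \left(2 + 21\right) \left(52 + 47\right) = 9 - 23 \cdot 99 = 9 - 2277 = -2268$)
$v = \frac{1}{3}$ ($v = \frac{1 \left(7 - 4\right)}{9} = \frac{1 \cdot 3}{9} = \frac{1}{9} \cdot 3 = \frac{1}{3} \approx 0.33333$)
$\left(\left(-2 + E\right)^{2} + v\right) N = \left(\left(-2 - 1\right)^{2} + \frac{1}{3}\right) \left(-2268\right) = \left(\left(-3\right)^{2} + \frac{1}{3}\right) \left(-2268\right) = \left(9 + \frac{1}{3}\right) \left(-2268\right) = \frac{28}{3} \left(-2268\right) = -21168$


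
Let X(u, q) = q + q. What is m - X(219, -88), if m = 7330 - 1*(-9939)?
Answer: 17445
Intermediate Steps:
X(u, q) = 2*q
m = 17269 (m = 7330 + 9939 = 17269)
m - X(219, -88) = 17269 - 2*(-88) = 17269 - 1*(-176) = 17269 + 176 = 17445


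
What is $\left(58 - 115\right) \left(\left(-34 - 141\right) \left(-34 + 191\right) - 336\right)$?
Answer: $1585227$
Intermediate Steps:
$\left(58 - 115\right) \left(\left(-34 - 141\right) \left(-34 + 191\right) - 336\right) = - 57 \left(\left(-34 - 141\right) 157 - 336\right) = - 57 \left(\left(-175\right) 157 - 336\right) = - 57 \left(-27475 - 336\right) = \left(-57\right) \left(-27811\right) = 1585227$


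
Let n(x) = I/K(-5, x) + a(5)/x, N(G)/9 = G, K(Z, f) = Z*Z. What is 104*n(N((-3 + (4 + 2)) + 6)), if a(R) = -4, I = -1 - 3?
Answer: -44096/2025 ≈ -21.776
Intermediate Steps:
K(Z, f) = Z²
I = -4
N(G) = 9*G
n(x) = -4/25 - 4/x (n(x) = -4/((-5)²) - 4/x = -4/25 - 4/x)
104*n(N((-3 + (4 + 2)) + 6)) = 104*(-4/25 - 4*1/(9*((-3 + (4 + 2)) + 6))) = 104*(-4/25 - 4*1/(9*((-3 + 6) + 6))) = 104*(-4/25 - 4*1/(9*(3 + 6))) = 104*(-4/25 - 4/(9*9)) = 104*(-4/25 - 4/81) = 104*(-424/2025) = -44096/2025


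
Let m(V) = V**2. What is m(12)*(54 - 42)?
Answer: 1728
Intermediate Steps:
m(12)*(54 - 42) = 12**2*(54 - 42) = 144*12 = 1728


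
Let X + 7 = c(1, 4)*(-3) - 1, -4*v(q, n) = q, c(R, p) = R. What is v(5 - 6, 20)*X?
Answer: -11/4 ≈ -2.7500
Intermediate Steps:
v(q, n) = -q/4
X = -11 (X = -7 + (1*(-3) - 1) = -7 + (-3 - 1) = -7 - 4 = -11)
v(5 - 6, 20)*X = -(5 - 6)/4*(-11) = -¼*(-1)*(-11) = (¼)*(-11) = -11/4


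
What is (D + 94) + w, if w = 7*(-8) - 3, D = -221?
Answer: -186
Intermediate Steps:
w = -59 (w = -56 - 3 = -59)
(D + 94) + w = (-221 + 94) - 59 = -127 - 59 = -186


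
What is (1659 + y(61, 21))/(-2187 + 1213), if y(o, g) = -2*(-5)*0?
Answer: -1659/974 ≈ -1.7033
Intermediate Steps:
y(o, g) = 0 (y(o, g) = 10*0 = 0)
(1659 + y(61, 21))/(-2187 + 1213) = (1659 + 0)/(-2187 + 1213) = 1659/(-974) = 1659*(-1/974) = -1659/974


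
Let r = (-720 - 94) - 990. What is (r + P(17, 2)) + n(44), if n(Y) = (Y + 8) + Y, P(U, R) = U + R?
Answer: -1689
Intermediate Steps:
P(U, R) = R + U
r = -1804 (r = -814 - 990 = -1804)
n(Y) = 8 + 2*Y (n(Y) = (8 + Y) + Y = 8 + 2*Y)
(r + P(17, 2)) + n(44) = (-1804 + (2 + 17)) + (8 + 2*44) = (-1804 + 19) + (8 + 88) = -1785 + 96 = -1689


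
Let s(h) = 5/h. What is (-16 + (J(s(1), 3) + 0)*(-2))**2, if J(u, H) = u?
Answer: 676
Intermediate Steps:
(-16 + (J(s(1), 3) + 0)*(-2))**2 = (-16 + (5/1 + 0)*(-2))**2 = (-16 + (5*1 + 0)*(-2))**2 = (-16 + (5 + 0)*(-2))**2 = (-16 + 5*(-2))**2 = (-16 - 10)**2 = (-26)**2 = 676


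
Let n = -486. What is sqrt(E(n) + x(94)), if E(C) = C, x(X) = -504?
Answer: 3*I*sqrt(110) ≈ 31.464*I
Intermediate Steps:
sqrt(E(n) + x(94)) = sqrt(-486 - 504) = sqrt(-990) = 3*I*sqrt(110)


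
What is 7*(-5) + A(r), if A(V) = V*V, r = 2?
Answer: -31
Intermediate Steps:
A(V) = V²
7*(-5) + A(r) = 7*(-5) + 2² = -35 + 4 = -31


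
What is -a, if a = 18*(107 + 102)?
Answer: -3762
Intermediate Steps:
a = 3762 (a = 18*209 = 3762)
-a = -1*3762 = -3762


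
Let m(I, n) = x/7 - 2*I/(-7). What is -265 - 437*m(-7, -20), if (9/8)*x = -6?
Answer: 19781/21 ≈ 941.95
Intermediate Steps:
x = -16/3 (x = (8/9)*(-6) = -16/3 ≈ -5.3333)
m(I, n) = -16/21 + 2*I/7 (m(I, n) = -16/3/7 - 2*I/(-7) = -16/3*⅐ - 2*I*(-⅐) = -16/21 + 2*I/7)
-265 - 437*m(-7, -20) = -265 - 437*(-16/21 + (2/7)*(-7)) = -265 - 437*(-16/21 - 2) = -265 - 437*(-58/21) = -265 + 25346/21 = 19781/21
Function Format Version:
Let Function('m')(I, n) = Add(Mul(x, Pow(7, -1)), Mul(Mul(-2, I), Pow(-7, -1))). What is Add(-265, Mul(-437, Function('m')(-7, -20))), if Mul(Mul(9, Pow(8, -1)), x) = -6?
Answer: Rational(19781, 21) ≈ 941.95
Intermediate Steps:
x = Rational(-16, 3) (x = Mul(Rational(8, 9), -6) = Rational(-16, 3) ≈ -5.3333)
Function('m')(I, n) = Add(Rational(-16, 21), Mul(Rational(2, 7), I)) (Function('m')(I, n) = Add(Mul(Rational(-16, 3), Pow(7, -1)), Mul(Mul(-2, I), Pow(-7, -1))) = Add(Mul(Rational(-16, 3), Rational(1, 7)), Mul(Mul(-2, I), Rational(-1, 7))) = Add(Rational(-16, 21), Mul(Rational(2, 7), I)))
Add(-265, Mul(-437, Function('m')(-7, -20))) = Add(-265, Mul(-437, Add(Rational(-16, 21), Mul(Rational(2, 7), -7)))) = Add(-265, Mul(-437, Add(Rational(-16, 21), -2))) = Add(-265, Mul(-437, Rational(-58, 21))) = Add(-265, Rational(25346, 21)) = Rational(19781, 21)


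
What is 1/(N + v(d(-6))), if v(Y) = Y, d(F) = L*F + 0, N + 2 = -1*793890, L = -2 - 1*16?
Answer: -1/793784 ≈ -1.2598e-6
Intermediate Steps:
L = -18 (L = -2 - 16 = -18)
N = -793892 (N = -2 - 1*793890 = -2 - 793890 = -793892)
d(F) = -18*F (d(F) = -18*F + 0 = -18*F)
1/(N + v(d(-6))) = 1/(-793892 - 18*(-6)) = 1/(-793892 + 108) = 1/(-793784) = -1/793784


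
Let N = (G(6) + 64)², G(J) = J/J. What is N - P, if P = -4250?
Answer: 8475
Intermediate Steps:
G(J) = 1
N = 4225 (N = (1 + 64)² = 65² = 4225)
N - P = 4225 - 1*(-4250) = 4225 + 4250 = 8475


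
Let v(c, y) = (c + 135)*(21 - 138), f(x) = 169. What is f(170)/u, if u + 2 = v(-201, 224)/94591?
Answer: -15985879/181460 ≈ -88.096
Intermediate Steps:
v(c, y) = -15795 - 117*c (v(c, y) = (135 + c)*(-117) = -15795 - 117*c)
u = -181460/94591 (u = -2 + (-15795 - 117*(-201))/94591 = -2 + (-15795 + 23517)*(1/94591) = -2 + 7722*(1/94591) = -2 + 7722/94591 = -181460/94591 ≈ -1.9184)
f(170)/u = 169/(-181460/94591) = 169*(-94591/181460) = -15985879/181460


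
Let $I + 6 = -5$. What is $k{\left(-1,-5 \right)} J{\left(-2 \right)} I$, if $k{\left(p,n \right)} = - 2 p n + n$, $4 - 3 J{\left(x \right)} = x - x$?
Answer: $220$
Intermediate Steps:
$I = -11$ ($I = -6 - 5 = -11$)
$J{\left(x \right)} = \frac{4}{3}$ ($J{\left(x \right)} = \frac{4}{3} - \frac{x - x}{3} = \frac{4}{3} - 0 = \frac{4}{3} + 0 = \frac{4}{3}$)
$k{\left(p,n \right)} = n - 2 n p$ ($k{\left(p,n \right)} = - 2 n p + n = n - 2 n p$)
$k{\left(-1,-5 \right)} J{\left(-2 \right)} I = - 5 \left(1 - -2\right) \frac{4}{3} \left(-11\right) = - 5 \left(1 + 2\right) \frac{4}{3} \left(-11\right) = \left(-5\right) 3 \cdot \frac{4}{3} \left(-11\right) = \left(-15\right) \frac{4}{3} \left(-11\right) = \left(-20\right) \left(-11\right) = 220$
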